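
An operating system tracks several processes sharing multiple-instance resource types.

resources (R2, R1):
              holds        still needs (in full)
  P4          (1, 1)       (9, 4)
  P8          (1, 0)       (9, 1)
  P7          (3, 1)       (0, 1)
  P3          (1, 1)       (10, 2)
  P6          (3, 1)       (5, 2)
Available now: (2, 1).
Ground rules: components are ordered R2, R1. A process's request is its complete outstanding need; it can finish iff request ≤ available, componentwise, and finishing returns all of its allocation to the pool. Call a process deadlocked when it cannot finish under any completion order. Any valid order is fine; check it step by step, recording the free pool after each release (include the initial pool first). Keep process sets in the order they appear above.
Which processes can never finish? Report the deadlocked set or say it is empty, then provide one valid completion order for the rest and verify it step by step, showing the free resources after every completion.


Deadlocked: P4, P8 and P3.
Key observation: no order helps: past P7, P6, the free pool tops out at (8, 3), below what each blocked process needs in R2.
A valid finishing order for the others: P7, P6. Check, step by step:
  pool = (2, 1)
  P7: need (0, 1) fits (2, 1); releases (3, 1), pool now (5, 2)
  P6: need (5, 2) fits (5, 2); releases (3, 1), pool now (8, 3)
The stuck group stays short no matter what:
  blocked: P4 wants (9, 4), pool (8, 3) — not enough R2 and R1
  blocked: P8 wants (9, 1), pool (8, 3) — not enough R2
  blocked: P3 wants (10, 2), pool (8, 3) — not enough R2


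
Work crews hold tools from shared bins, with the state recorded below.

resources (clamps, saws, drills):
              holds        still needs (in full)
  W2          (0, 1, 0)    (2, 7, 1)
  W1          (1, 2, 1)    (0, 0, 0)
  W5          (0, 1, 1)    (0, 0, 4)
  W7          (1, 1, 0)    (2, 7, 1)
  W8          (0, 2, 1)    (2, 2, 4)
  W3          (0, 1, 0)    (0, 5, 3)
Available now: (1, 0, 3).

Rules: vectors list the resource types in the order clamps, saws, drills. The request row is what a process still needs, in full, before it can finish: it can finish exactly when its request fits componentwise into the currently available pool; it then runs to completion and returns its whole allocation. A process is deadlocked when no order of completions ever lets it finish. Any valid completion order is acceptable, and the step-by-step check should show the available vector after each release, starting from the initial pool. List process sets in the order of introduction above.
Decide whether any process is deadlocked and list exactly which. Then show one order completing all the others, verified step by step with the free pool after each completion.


The deadlocked set is W2 and W7.
Key observation: the wall is saws: completing W1, W8, W5, W3 brings the pool only to (2, 6, 6), and all the rest need more.
A valid finishing order for the others: W1, W8, W5, W3. Step-by-step check:
  pool = (1, 0, 3)
  W1: need (0, 0, 0) fits (1, 0, 3); releases (1, 2, 1), pool now (2, 2, 4)
  W8: need (2, 2, 4) fits (2, 2, 4); releases (0, 2, 1), pool now (2, 4, 5)
  W5: need (0, 0, 4) fits (2, 4, 5); releases (0, 1, 1), pool now (2, 5, 6)
  W3: need (0, 5, 3) fits (2, 5, 6); releases (0, 1, 0), pool now (2, 6, 6)
None of the blocked processes ever fits:
  W2 cannot run: need (2, 7, 1) vs free (2, 6, 6) (insufficient saws)
  W7 cannot run: need (2, 7, 1) vs free (2, 6, 6) (insufficient saws)


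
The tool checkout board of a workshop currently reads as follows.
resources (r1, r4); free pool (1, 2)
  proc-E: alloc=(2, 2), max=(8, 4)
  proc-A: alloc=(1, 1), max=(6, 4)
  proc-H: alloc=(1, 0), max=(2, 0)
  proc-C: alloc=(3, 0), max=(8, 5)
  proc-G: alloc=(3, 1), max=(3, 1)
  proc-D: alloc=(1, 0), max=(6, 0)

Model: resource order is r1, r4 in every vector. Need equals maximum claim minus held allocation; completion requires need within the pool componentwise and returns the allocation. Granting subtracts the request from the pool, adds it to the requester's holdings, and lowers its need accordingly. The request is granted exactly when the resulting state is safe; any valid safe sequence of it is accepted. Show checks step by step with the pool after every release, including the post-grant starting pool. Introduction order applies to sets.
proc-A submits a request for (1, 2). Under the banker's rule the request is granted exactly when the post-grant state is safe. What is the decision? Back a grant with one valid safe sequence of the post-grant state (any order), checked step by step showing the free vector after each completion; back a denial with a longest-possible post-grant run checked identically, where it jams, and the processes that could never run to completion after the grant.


GRANT. The post-grant state is safe; one safe sequence: proc-G, proc-H, proc-A, proc-E, proc-D, proc-C.
Key observation: post-grant, (0, 0) remains, and an order beginning with proc-G completes everyone.
Verifying the post-grant state step by step:
  pool = (0, 0)
  run proc-G (needs (0, 0), free (0, 0)); after release of (3, 1) the pool is (3, 1)
  run proc-H (needs (1, 0), free (3, 1)); after release of (1, 0) the pool is (4, 1)
  run proc-A (needs (4, 1), free (4, 1)); after release of (2, 3) the pool is (6, 4)
  run proc-E (needs (6, 2), free (6, 4)); after release of (2, 2) the pool is (8, 6)
  run proc-D (needs (5, 0), free (8, 6)); after release of (1, 0) the pool is (9, 6)
  run proc-C (needs (5, 5), free (9, 6)); after release of (3, 0) the pool is (12, 6)


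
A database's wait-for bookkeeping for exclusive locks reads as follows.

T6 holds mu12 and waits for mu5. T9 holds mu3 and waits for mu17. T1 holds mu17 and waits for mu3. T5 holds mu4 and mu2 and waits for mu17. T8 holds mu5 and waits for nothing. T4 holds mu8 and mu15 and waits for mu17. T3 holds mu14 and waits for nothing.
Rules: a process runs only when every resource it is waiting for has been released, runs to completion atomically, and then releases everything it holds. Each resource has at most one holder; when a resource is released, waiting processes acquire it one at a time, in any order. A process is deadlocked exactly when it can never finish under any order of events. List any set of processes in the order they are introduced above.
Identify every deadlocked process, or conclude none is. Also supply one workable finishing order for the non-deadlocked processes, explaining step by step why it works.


Deadlocked set: T9, T1, T5 and T4.
Key observation: along T9 -> T1 -> T9, each member waits on what the next one holds — a deadlock; T5 and T4 wait into the deadlock from upstream.
The rest can finish in the order T8, T3, T6.
Walking it through:
  T8: no waits; runs immediately, freeing mu5
  T3: no waits; runs immediately, freeing mu14
  run T6 (all its waits — mu5 — are resolved); releases mu12


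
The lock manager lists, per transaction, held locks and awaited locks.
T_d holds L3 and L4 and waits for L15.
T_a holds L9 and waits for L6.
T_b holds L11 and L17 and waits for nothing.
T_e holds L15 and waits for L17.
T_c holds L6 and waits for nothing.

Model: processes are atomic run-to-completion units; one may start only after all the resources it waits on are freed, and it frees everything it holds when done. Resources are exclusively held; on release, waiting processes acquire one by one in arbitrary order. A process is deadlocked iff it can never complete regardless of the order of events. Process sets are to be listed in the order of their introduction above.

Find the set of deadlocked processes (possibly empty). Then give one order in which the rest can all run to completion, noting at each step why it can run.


No process is deadlocked.
Key observation: the wait graph is acyclic; completion cascades from the unblocked processes through everyone else.
One completion order for the rest: T_c, T_a, T_b, T_e, T_d.
Step-by-step check:
  T_c: no waits; runs immediately, freeing L6
  T_a: everything it awaited (L6) is free; runs, freeing L9
  T_b: no waits; runs immediately, freeing L11 and L17
  T_e: everything it awaited (L17) is free; runs, freeing L15
  T_d: everything it awaited (L15) is free; runs, freeing L3 and L4


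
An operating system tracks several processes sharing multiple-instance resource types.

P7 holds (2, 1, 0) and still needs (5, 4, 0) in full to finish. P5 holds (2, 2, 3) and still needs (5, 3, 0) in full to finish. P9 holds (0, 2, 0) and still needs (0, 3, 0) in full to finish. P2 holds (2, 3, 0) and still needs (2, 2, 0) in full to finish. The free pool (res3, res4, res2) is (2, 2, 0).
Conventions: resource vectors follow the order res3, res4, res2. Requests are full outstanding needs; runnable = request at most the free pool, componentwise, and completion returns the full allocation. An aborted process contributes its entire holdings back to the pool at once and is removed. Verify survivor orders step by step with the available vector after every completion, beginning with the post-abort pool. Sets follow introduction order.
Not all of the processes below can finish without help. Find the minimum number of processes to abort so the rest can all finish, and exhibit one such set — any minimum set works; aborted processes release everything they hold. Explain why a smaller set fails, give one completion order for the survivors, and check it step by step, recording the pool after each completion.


Minimum abort set: P7.
Key observation: no ordering could ever have run P5 before the abort of P7; with (2, 1, 0) back in the pool it fits at step 3.
No smaller set exists: with zero aborts the deadlock remains.
Survivors finish in the order: P9, P2, P5. Verifying each step (pool after the aborts first):
  pool = (4, 3, 0)
  run P9 (needs (0, 3, 0), free (4, 3, 0)); after release of (0, 2, 0) the pool is (4, 5, 0)
  run P2 (needs (2, 2, 0), free (4, 5, 0)); after release of (2, 3, 0) the pool is (6, 8, 0)
  run P5 (needs (5, 3, 0), free (6, 8, 0)); after release of (2, 2, 3) the pool is (8, 10, 3)


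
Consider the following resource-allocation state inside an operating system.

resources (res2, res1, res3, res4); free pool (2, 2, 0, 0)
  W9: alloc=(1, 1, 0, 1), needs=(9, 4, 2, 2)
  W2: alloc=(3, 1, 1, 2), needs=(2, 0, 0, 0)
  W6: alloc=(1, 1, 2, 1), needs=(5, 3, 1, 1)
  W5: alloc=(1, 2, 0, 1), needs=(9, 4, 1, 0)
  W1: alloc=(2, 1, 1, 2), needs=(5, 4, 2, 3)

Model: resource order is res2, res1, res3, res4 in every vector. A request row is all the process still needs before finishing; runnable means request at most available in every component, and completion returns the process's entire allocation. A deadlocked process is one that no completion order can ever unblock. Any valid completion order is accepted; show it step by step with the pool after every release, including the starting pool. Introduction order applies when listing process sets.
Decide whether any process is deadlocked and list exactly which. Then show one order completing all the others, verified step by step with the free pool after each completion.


The deadlocked set is W9 and W5.
Key observation: no order helps: past W2, W6, W1, the free pool tops out at (8, 5, 4, 5), below what each blocked process needs in res2.
The rest can finish in the order W2, W6, W1. Step-by-step check:
  pool = (2, 2, 0, 0)
  run W2 (needs (2, 0, 0, 0), free (2, 2, 0, 0)); after release of (3, 1, 1, 2) the pool is (5, 3, 1, 2)
  run W6 (needs (5, 3, 1, 1), free (5, 3, 1, 2)); after release of (1, 1, 2, 1) the pool is (6, 4, 3, 3)
  run W1 (needs (5, 4, 2, 3), free (6, 4, 3, 3)); after release of (2, 1, 1, 2) the pool is (8, 5, 4, 5)
The stuck group stays short no matter what:
  blocked: W9 wants (9, 4, 2, 2), pool (8, 5, 4, 5) — not enough res2
  blocked: W5 wants (9, 4, 1, 0), pool (8, 5, 4, 5) — not enough res2


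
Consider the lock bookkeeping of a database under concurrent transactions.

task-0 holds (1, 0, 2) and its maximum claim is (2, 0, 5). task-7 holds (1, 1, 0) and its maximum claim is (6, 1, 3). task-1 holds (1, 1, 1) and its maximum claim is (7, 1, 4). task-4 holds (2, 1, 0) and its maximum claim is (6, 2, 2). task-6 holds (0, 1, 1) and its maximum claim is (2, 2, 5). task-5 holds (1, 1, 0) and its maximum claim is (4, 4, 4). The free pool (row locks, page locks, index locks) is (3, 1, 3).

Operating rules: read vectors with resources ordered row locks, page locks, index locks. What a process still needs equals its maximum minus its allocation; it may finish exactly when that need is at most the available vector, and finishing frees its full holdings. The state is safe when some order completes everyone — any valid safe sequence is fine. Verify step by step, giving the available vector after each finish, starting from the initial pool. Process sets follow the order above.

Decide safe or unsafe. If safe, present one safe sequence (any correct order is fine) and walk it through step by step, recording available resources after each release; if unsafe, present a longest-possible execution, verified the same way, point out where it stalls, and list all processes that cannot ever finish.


SAFE — a valid safe sequence is task-0, task-4, task-6, task-7, task-1, task-5.
Key observation: task-0 marks the first exact bind of the order: its need (1, 0, 3) fits the free (3, 1, 3) with zero slack on a requested resource.
Step-by-step check:
  pool = (3, 1, 3)
  run task-0 (needs (1, 0, 3), free (3, 1, 3)); after release of (1, 0, 2) the pool is (4, 1, 5)
  run task-4 (needs (4, 1, 2), free (4, 1, 5)); after release of (2, 1, 0) the pool is (6, 2, 5)
  run task-6 (needs (2, 1, 4), free (6, 2, 5)); after release of (0, 1, 1) the pool is (6, 3, 6)
  run task-7 (needs (5, 0, 3), free (6, 3, 6)); after release of (1, 1, 0) the pool is (7, 4, 6)
  run task-1 (needs (6, 0, 3), free (7, 4, 6)); after release of (1, 1, 1) the pool is (8, 5, 7)
  run task-5 (needs (3, 3, 4), free (8, 5, 7)); after release of (1, 1, 0) the pool is (9, 6, 7)


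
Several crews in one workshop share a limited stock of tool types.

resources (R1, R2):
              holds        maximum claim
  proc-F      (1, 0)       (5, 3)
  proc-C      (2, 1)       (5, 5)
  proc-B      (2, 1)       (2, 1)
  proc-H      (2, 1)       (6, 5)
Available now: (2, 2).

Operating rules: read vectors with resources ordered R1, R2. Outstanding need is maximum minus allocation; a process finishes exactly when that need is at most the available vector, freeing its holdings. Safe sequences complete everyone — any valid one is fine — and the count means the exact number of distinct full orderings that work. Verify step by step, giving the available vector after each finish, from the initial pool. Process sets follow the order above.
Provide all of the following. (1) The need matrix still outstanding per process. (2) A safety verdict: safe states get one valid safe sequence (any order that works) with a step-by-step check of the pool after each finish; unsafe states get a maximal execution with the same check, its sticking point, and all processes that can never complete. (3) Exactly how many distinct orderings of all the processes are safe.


(1) Need matrix, components ordered R1, R2:
  proc-F: (4, 3)
  proc-C: (3, 4)
  proc-B: (0, 0)
  proc-H: (4, 4)
(2) UNSAFE — no complete ordering exists.
Key observation: after proc-B, proc-F complete, (5, 3) is the best the pool ever gets, yet each leftover process wants more R2.
Going as far as possible: proc-B, proc-F; after that, nothing fits. Walking it through:
  pool = (2, 2)
  run proc-B (needs (0, 0), free (2, 2)); after release of (2, 1) the pool is (4, 3)
  run proc-F (needs (4, 3), free (4, 3)); after release of (1, 0) the pool is (5, 3)
  proc-C still needs (3, 4) but only (5, 3) is free — short on R2
  proc-H still needs (4, 4) but only (5, 3) is free — short on R2
Permanently blocked: proc-C and proc-H.
(3) Precisely 0 of the possible complete orderings are safe sequences.


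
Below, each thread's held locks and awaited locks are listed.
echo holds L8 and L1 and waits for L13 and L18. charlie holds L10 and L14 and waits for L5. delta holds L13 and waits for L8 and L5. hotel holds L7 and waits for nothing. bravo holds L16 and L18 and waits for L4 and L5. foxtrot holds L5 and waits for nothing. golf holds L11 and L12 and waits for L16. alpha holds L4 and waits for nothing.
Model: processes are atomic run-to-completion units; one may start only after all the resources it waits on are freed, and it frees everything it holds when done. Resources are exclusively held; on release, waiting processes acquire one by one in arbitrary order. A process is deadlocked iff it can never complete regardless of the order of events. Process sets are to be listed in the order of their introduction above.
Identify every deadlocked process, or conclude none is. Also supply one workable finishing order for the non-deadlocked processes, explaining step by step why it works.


The deadlocked set is echo and delta.
Key observation: the wait chain closes on itself along echo -> delta -> echo; no other process is dragged down with it.
The rest can finish in the order foxtrot, hotel, charlie, alpha, bravo, golf.
Walking it through:
  foxtrot waits on nothing -> runs at once and releases L5
  hotel waits on nothing -> runs at once and releases L7
  charlie waits on L5 — all released -> runs and releases L10 and L14
  alpha waits on nothing -> runs at once and releases L4
  bravo waits on L4 and L5 — all released -> runs and releases L16 and L18
  golf waits on L16 — all released -> runs and releases L11 and L12


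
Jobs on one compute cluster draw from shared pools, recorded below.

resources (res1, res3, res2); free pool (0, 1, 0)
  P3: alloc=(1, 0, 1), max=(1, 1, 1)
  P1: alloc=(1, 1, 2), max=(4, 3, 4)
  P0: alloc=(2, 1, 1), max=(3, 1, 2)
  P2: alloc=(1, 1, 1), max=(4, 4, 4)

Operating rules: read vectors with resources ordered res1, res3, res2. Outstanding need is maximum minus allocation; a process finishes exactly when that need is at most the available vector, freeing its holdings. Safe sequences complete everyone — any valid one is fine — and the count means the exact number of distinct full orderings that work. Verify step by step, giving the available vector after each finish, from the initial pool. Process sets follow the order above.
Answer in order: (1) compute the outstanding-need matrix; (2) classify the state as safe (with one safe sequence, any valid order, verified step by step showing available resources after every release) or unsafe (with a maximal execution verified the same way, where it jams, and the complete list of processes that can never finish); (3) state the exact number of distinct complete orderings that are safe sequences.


(1) Remaining need (order res1, res3, res2):
  P3: (0, 1, 0)
  P1: (3, 2, 2)
  P0: (1, 0, 1)
  P2: (3, 3, 3)
(2) SAFE, for example via the order P3, P0, P1, P2.
Key observation: the first exact fit in this order is P3 — it needs (0, 1, 0) with (0, 1, 0) free, meeting a requested resource to the last unit.
Step-by-step check:
  pool = (0, 1, 0)
  P3: need (0, 1, 0) fits (0, 1, 0); releases (1, 0, 1), pool now (1, 1, 1)
  P0: need (1, 0, 1) fits (1, 1, 1); releases (2, 1, 1), pool now (3, 2, 2)
  P1: need (3, 2, 2) fits (3, 2, 2); releases (1, 1, 2), pool now (4, 3, 4)
  P2: need (3, 3, 3) fits (4, 3, 4); releases (1, 1, 1), pool now (5, 4, 5)
(3) Exactly 1 of the possible complete orderings is a safe sequence.


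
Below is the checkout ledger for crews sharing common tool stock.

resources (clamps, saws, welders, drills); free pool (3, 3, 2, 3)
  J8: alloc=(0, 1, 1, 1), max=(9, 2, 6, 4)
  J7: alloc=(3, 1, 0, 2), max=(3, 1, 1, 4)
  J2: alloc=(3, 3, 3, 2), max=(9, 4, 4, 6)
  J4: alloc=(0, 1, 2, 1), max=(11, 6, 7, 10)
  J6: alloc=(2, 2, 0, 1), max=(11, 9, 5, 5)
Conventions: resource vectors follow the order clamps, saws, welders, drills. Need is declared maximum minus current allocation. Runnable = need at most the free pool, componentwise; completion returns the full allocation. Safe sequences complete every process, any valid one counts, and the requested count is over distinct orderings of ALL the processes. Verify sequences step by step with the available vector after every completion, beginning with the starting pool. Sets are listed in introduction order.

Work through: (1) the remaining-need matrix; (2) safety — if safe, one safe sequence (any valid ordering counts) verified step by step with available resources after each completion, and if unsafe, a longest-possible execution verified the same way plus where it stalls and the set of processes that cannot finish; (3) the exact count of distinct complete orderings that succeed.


(1) Remaining need (order clamps, saws, welders, drills):
  J8: (9, 1, 5, 3)
  J7: (0, 0, 1, 2)
  J2: (6, 1, 1, 4)
  J4: (11, 5, 5, 9)
  J6: (9, 7, 5, 4)
(2) The state is SAFE; one workable sequence: J7, J2, J6, J8, J4.
Key observation: the order's first zero-slack moment is J2 ((6, 1, 1, 4) needed, (6, 4, 2, 5) free — a requested resource with nothing to spare).
Step-by-step check:
  pool = (3, 3, 2, 3)
  J7 needs (0, 0, 1, 2) <= (3, 3, 2, 3) -> finishes; pool += (3, 1, 0, 2) = (6, 4, 2, 5)
  J2 needs (6, 1, 1, 4) <= (6, 4, 2, 5) -> finishes; pool += (3, 3, 3, 2) = (9, 7, 5, 7)
  J6 needs (9, 7, 5, 4) <= (9, 7, 5, 7) -> finishes; pool += (2, 2, 0, 1) = (11, 9, 5, 8)
  J8 needs (9, 1, 5, 3) <= (11, 9, 5, 8) -> finishes; pool += (0, 1, 1, 1) = (11, 10, 6, 9)
  J4 needs (11, 5, 5, 9) <= (11, 10, 6, 9) -> finishes; pool += (0, 1, 2, 1) = (11, 11, 8, 10)
(3) Exactly 2 of the possible complete orderings are safe sequences.


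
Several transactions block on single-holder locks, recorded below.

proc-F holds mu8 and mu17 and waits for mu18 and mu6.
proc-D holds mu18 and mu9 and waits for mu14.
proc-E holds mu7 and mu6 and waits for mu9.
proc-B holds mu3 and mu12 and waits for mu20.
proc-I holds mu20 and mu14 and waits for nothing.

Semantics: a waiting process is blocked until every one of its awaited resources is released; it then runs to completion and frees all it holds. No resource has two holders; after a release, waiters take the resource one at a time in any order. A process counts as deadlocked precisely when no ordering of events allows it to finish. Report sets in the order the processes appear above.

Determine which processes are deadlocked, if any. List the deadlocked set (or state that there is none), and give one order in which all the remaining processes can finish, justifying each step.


Nothing here is deadlocked.
Key observation: there is no circular wait here — follow any chain and it reaches a process that is free to run now.
The rest can finish in the order proc-I, proc-D, proc-E, proc-F, proc-B.
Check, step by step:
  proc-I waits on nothing -> runs at once and releases mu20 and mu14
  run proc-D (all its waits — mu14 — are resolved); releases mu18 and mu9
  run proc-E (all its waits — mu9 — are resolved); releases mu7 and mu6
  run proc-F (all its waits — mu18 and mu6 — are resolved); releases mu8 and mu17
  run proc-B (all its waits — mu20 — are resolved); releases mu3 and mu12


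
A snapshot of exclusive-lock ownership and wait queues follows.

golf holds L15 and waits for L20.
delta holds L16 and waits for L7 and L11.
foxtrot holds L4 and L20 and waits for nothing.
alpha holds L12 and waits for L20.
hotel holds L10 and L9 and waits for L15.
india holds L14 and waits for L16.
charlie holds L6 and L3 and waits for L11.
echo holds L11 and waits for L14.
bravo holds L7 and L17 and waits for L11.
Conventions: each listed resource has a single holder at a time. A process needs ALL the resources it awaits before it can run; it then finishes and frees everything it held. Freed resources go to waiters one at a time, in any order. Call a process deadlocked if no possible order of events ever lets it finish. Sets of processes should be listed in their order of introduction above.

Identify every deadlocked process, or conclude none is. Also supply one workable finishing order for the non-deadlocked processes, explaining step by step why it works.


Deadlocked set: delta, india, charlie, echo and bravo.
Key observation: the knot is the closed ring of waits delta -> echo -> india -> delta; bravo is caught in further circular waits and charlie waits into the deadlock from upstream.
A valid finishing order for the others: foxtrot, golf, alpha, hotel.
Step-by-step check:
  run foxtrot (it waits on nothing); releases L4 and L20
  run golf (all its waits — L20 — are resolved); releases L15
  run alpha (all its waits — L20 — are resolved); releases L12
  run hotel (all its waits — L15 — are resolved); releases L10 and L9


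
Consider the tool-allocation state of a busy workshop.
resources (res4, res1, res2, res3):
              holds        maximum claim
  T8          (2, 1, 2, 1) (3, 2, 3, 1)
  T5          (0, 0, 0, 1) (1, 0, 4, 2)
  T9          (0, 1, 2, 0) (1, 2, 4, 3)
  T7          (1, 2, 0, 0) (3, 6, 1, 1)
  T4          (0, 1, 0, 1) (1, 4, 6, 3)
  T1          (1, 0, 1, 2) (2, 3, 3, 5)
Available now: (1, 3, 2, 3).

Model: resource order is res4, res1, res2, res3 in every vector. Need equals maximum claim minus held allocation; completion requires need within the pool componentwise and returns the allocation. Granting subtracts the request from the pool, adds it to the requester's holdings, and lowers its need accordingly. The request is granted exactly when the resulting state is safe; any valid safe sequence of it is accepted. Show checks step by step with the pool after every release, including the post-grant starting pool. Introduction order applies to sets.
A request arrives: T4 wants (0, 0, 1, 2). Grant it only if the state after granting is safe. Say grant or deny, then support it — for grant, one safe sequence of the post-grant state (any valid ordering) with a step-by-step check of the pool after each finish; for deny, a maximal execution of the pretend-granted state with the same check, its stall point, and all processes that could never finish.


DENY: after the grant no complete ordering would exist.
Key observation: after T8, T7 the pool peaks at (4, 6, 3, 2), and each blocked process is short somewhere: T5 on res2; T9 on res3; T4 on res2; T1 on res3.
Pretend the grant happened; the run T8, T7 goes as far as possible. Verifying each step:
  pool = (1, 3, 1, 1)
  T8 needs (1, 1, 1, 0) <= (1, 3, 1, 1) -> finishes; pool += (2, 1, 2, 1) = (3, 4, 3, 2)
  T7 needs (2, 4, 1, 1) <= (3, 4, 3, 2) -> finishes; pool += (1, 2, 0, 0) = (4, 6, 3, 2)
  T5 cannot run: need (1, 0, 4, 1) vs free (4, 6, 3, 2) (insufficient res2)
  T9 cannot run: need (1, 1, 2, 3) vs free (4, 6, 3, 2) (insufficient res3)
  T4 cannot run: need (1, 3, 5, 0) vs free (4, 6, 3, 2) (insufficient res2)
  T1 cannot run: need (1, 3, 2, 3) vs free (4, 6, 3, 2) (insufficient res3)
Had the request been granted, T5, T9, T4 and T1 could never finish.


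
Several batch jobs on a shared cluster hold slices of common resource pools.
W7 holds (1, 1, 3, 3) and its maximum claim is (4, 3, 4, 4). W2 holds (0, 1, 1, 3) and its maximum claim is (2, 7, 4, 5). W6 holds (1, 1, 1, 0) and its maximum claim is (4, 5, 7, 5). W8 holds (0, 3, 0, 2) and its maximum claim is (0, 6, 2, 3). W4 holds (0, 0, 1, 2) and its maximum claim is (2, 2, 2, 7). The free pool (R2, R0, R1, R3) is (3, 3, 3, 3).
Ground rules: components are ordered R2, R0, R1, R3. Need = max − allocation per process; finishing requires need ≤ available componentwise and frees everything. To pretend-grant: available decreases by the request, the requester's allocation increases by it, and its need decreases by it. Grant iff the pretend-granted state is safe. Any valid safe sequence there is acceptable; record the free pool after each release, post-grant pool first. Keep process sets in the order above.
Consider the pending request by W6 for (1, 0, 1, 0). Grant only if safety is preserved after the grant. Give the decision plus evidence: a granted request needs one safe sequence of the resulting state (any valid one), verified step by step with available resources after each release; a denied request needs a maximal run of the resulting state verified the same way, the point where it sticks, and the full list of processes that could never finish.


DENY: after the grant no complete ordering would exist.
Key observation: after W8, W4, W2 the pool peaks at (2, 7, 4, 10), and each blocked process is short somewhere: W7 on R2; W6 on R1.
On the post-grant state, W8, W4, W2 is a maximal run — nothing extends it. Check, step by step:
  pool = (2, 3, 2, 3)
  W8 needs (0, 3, 2, 1) <= (2, 3, 2, 3) -> finishes; pool += (0, 3, 0, 2) = (2, 6, 2, 5)
  W4 needs (2, 2, 1, 5) <= (2, 6, 2, 5) -> finishes; pool += (0, 0, 1, 2) = (2, 6, 3, 7)
  W2 needs (2, 6, 3, 2) <= (2, 6, 3, 7) -> finishes; pool += (0, 1, 1, 3) = (2, 7, 4, 10)
  W7 still needs (3, 2, 1, 1) but only (2, 7, 4, 10) is free — short on R2
  W6 still needs (2, 4, 5, 5) but only (2, 7, 4, 10) is free — short on R1
Post-grant, the permanently blocked set is W7 and W6.


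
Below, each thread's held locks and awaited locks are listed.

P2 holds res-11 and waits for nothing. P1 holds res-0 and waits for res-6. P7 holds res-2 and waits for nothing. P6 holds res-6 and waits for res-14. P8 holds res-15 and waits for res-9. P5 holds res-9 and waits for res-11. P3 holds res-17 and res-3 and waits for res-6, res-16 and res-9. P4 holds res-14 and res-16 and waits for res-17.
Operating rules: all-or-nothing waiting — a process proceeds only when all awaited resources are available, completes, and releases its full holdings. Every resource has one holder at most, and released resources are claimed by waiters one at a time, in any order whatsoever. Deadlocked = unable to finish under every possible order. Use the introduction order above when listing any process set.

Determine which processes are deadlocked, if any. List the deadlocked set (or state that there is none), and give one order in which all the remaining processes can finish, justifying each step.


Deadlocked: P1, P6, P3 and P4.
Key observation: the knot is the closed ring of waits P6 -> P4 -> P3 -> P6; P1 waits into the deadlock from upstream.
A valid finishing order for the others: P7, P2, P5, P8.
Check, step by step:
  P7 waits on nothing -> runs at once and releases res-2
  P2 waits on nothing -> runs at once and releases res-11
  P5: everything it awaited (res-11) is free; runs, freeing res-9
  P8: everything it awaited (res-9) is free; runs, freeing res-15


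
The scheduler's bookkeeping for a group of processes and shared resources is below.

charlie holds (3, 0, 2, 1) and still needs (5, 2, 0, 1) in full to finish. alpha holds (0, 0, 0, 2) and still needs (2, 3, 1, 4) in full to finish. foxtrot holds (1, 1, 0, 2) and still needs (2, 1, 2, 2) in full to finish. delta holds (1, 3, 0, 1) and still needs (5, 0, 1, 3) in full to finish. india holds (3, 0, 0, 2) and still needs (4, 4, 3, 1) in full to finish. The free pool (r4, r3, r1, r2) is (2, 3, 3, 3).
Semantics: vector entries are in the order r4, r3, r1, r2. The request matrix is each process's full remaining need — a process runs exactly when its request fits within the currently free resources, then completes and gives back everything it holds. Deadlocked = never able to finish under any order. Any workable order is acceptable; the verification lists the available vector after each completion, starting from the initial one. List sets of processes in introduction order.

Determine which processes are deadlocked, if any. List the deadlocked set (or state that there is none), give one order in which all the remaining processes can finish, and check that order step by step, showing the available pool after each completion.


Deadlocked set: charlie, delta and india.
Key observation: r4 is the bottleneck — with foxtrot, alpha done the pool holds (3, 4, 3, 7), short of every remaining need.
A valid finishing order for the others: foxtrot, alpha. Verifying each step:
  pool = (2, 3, 3, 3)
  foxtrot needs (2, 1, 2, 2) <= (2, 3, 3, 3) -> finishes; pool += (1, 1, 0, 2) = (3, 4, 3, 5)
  alpha needs (2, 3, 1, 4) <= (3, 4, 3, 5) -> finishes; pool += (0, 0, 0, 2) = (3, 4, 3, 7)
None of the blocked processes ever fits:
  charlie cannot run: need (5, 2, 0, 1) vs free (3, 4, 3, 7) (insufficient r4)
  delta cannot run: need (5, 0, 1, 3) vs free (3, 4, 3, 7) (insufficient r4)
  india cannot run: need (4, 4, 3, 1) vs free (3, 4, 3, 7) (insufficient r4)


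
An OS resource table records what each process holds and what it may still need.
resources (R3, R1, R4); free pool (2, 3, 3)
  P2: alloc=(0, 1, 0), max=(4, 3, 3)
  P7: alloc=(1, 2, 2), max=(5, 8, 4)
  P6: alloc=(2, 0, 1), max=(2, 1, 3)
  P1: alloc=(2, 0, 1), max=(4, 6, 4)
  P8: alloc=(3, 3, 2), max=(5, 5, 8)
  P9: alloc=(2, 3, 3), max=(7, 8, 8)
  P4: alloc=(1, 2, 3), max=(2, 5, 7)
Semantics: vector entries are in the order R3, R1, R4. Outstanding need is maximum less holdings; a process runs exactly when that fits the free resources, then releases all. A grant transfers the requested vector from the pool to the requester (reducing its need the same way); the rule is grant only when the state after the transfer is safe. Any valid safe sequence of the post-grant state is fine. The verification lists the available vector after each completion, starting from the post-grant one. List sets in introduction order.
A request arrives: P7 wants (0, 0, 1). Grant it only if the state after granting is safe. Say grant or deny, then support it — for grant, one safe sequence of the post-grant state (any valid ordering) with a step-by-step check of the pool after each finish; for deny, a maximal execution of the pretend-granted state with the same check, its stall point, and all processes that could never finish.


DENY. Granting would leave the state unsafe.
Key observation: after P6, P2 the pool peaks at (4, 4, 3), and each blocked process is short somewhere: P7 on R1; P1 on R1; P8 on R4; P9 on R3, R1, R4; P4 on R4.
After a pretend grant, a maximal execution: P6, P2 — then nothing else fits. Verifying each step:
  pool = (2, 3, 2)
  P6 needs (0, 1, 2) <= (2, 3, 2) -> finishes; pool += (2, 0, 1) = (4, 3, 3)
  P2 needs (4, 2, 3) <= (4, 3, 3) -> finishes; pool += (0, 1, 0) = (4, 4, 3)
  P7 cannot run: need (4, 6, 1) vs free (4, 4, 3) (insufficient R1)
  P1 cannot run: need (2, 6, 3) vs free (4, 4, 3) (insufficient R1)
  P8 cannot run: need (2, 2, 6) vs free (4, 4, 3) (insufficient R4)
  P9 cannot run: need (5, 5, 5) vs free (4, 4, 3) (insufficient R3, R1 and R4)
  P4 cannot run: need (1, 3, 4) vs free (4, 4, 3) (insufficient R4)
Had the request been granted, P7, P1, P8, P9 and P4 could never finish.


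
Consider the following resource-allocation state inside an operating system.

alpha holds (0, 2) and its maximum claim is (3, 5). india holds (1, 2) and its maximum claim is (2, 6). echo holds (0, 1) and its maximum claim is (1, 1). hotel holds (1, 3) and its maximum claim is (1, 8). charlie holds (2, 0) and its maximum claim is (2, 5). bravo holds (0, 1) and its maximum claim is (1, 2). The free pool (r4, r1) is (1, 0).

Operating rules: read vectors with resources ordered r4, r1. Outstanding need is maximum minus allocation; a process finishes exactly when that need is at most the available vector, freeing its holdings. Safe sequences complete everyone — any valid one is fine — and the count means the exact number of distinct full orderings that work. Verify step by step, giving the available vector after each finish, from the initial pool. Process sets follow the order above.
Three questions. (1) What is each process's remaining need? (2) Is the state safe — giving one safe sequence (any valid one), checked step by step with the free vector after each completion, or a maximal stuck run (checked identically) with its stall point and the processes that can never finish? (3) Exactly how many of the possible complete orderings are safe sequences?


(1) Outstanding need per process (order r4, r1):
  alpha: (3, 3)
  india: (1, 4)
  echo: (1, 0)
  hotel: (0, 5)
  charlie: (0, 5)
  bravo: (1, 1)
(2) UNSAFE.
Key observation: the wall is r1: completing echo, bravo brings the pool only to (1, 2), and all the rest need more.
Going as far as possible: echo, bravo; after that, nothing fits. Check, step by step:
  pool = (1, 0)
  run echo (needs (1, 0), free (1, 0)); after release of (0, 1) the pool is (1, 1)
  run bravo (needs (1, 1), free (1, 1)); after release of (0, 1) the pool is (1, 2)
  blocked: alpha wants (3, 3), pool (1, 2) — not enough r4 and r1
  blocked: india wants (1, 4), pool (1, 2) — not enough r1
  blocked: hotel wants (0, 5), pool (1, 2) — not enough r1
  blocked: charlie wants (0, 5), pool (1, 2) — not enough r1
Never able to finish: alpha, india, hotel and charlie.
(3) The exact count: 0 of the possible complete orderings are safe sequences.


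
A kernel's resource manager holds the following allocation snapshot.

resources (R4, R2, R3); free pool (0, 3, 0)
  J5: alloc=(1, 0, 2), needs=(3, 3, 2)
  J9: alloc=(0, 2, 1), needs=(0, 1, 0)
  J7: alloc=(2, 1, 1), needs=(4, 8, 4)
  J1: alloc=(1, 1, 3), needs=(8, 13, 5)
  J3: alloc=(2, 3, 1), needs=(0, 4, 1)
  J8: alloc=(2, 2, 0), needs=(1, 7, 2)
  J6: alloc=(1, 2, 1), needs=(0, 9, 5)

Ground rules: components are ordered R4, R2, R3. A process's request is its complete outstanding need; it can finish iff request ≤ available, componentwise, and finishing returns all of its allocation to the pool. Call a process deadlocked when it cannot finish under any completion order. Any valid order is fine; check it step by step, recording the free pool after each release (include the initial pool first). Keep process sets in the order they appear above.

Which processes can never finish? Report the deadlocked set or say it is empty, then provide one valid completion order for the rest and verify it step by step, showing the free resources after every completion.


No process is deadlocked.
Key observation: no deadlock: J9 fits now, and the freed resources carry the rest through.
A valid finishing order for the others: J9, J3, J8, J5, J7, J6, J1. Verifying each step:
  pool = (0, 3, 0)
  J9: need (0, 1, 0) fits (0, 3, 0); releases (0, 2, 1), pool now (0, 5, 1)
  J3: need (0, 4, 1) fits (0, 5, 1); releases (2, 3, 1), pool now (2, 8, 2)
  J8: need (1, 7, 2) fits (2, 8, 2); releases (2, 2, 0), pool now (4, 10, 2)
  J5: need (3, 3, 2) fits (4, 10, 2); releases (1, 0, 2), pool now (5, 10, 4)
  J7: need (4, 8, 4) fits (5, 10, 4); releases (2, 1, 1), pool now (7, 11, 5)
  J6: need (0, 9, 5) fits (7, 11, 5); releases (1, 2, 1), pool now (8, 13, 6)
  J1: need (8, 13, 5) fits (8, 13, 6); releases (1, 1, 3), pool now (9, 14, 9)


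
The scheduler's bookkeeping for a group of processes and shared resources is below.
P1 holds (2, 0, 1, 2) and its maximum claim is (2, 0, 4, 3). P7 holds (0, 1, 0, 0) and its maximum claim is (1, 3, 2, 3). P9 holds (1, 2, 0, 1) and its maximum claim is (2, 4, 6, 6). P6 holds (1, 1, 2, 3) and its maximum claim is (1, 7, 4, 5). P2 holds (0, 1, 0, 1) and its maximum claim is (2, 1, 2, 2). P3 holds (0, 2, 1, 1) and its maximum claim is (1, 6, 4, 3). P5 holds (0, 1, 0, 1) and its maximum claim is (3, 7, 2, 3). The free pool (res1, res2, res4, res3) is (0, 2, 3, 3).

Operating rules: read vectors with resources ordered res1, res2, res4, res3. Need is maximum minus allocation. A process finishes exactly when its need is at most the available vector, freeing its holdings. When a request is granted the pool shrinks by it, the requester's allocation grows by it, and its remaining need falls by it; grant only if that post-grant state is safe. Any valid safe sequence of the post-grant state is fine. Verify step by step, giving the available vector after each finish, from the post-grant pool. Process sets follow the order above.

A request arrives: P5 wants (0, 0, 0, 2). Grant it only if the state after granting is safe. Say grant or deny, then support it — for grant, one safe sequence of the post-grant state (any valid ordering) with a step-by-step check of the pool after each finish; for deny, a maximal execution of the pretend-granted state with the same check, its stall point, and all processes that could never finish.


GRANT — the state after the grant stays safe, e.g. via P1, P2, P7, P3, P6, P9, P5.
Key observation: granting shrinks the pool to (0, 2, 3, 1), yet P1 still fits and the chain goes through.
Step-by-step check of the post-grant state:
  pool = (0, 2, 3, 1)
  P1 needs (0, 0, 3, 1) <= (0, 2, 3, 1) -> finishes; pool += (2, 0, 1, 2) = (2, 2, 4, 3)
  P2 needs (2, 0, 2, 1) <= (2, 2, 4, 3) -> finishes; pool += (0, 1, 0, 1) = (2, 3, 4, 4)
  P7 needs (1, 2, 2, 3) <= (2, 3, 4, 4) -> finishes; pool += (0, 1, 0, 0) = (2, 4, 4, 4)
  P3 needs (1, 4, 3, 2) <= (2, 4, 4, 4) -> finishes; pool += (0, 2, 1, 1) = (2, 6, 5, 5)
  P6 needs (0, 6, 2, 2) <= (2, 6, 5, 5) -> finishes; pool += (1, 1, 2, 3) = (3, 7, 7, 8)
  P9 needs (1, 2, 6, 5) <= (3, 7, 7, 8) -> finishes; pool += (1, 2, 0, 1) = (4, 9, 7, 9)
  P5 needs (3, 6, 2, 0) <= (4, 9, 7, 9) -> finishes; pool += (0, 1, 0, 3) = (4, 10, 7, 12)
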